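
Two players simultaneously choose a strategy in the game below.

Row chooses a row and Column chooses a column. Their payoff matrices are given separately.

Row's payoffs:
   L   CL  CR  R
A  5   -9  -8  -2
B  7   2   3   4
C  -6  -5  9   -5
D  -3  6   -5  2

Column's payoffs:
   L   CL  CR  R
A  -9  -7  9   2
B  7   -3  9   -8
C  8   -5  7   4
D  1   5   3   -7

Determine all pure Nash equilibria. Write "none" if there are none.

Check each profile: it is a Nash equilibrium iff no player can strictly gain by switching unilaterally.
(A, L): Row can switch to B (5 → 7). Not NE.
(A, CL): Row can switch to B (-9 → 2). Not NE.
(A, CR): Row can switch to B (-8 → 3). Not NE.
(A, R): Row can switch to B (-2 → 4). Not NE.
(B, L): Column can switch to CR (7 → 9). Not NE.
(B, CL): Row can switch to D (2 → 6). Not NE.
(B, CR): Row can switch to C (3 → 9). Not NE.
(B, R): Column can switch to L (-8 → 7). Not NE.
(D, CL): Row gets 6, best alternative 2; Column gets 5, best alternative 3. No profitable deviation — NE.
(The remaining 7 profiles each have a profitable deviation by the same check.)

The unique pure-strategy Nash equilibrium is (D, CL).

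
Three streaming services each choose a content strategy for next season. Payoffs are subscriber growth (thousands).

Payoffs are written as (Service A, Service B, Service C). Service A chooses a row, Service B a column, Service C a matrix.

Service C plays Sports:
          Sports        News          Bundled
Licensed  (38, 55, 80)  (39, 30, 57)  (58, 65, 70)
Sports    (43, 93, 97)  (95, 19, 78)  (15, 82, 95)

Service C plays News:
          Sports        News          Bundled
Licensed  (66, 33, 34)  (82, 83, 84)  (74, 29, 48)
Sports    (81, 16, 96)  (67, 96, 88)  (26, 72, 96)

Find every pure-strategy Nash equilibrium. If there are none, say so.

Mark each player's best response to every combination of opponents' strategies; a profile where every player is best-responding is a pure Nash equilibrium.
Service A against (Sports, Sports): payoffs 38, 43 → best response Sports.
Service A against (Sports, News): payoffs 66, 81 → best response Sports.
Service A against (News, Sports): payoffs 39, 95 → best response Sports.
Service A against (News, News): payoffs 82, 67 → best response Licensed.
Service A against (Bundled, Sports): payoffs 58, 15 → best response Licensed.
Service A against (Bundled, News): payoffs 74, 26 → best response Licensed.
Service B against (Licensed, Sports): payoffs 55, 30, 65 → best response Bundled.
Service B against (Licensed, News): payoffs 33, 83, 29 → best response News.
Service B against (Sports, Sports): payoffs 93, 19, 82 → best response Sports.
Service B against (Sports, News): payoffs 16, 96, 72 → best response News.
Service C against (Licensed, Sports): payoffs 80, 34 → best response Sports.
Service C against (Licensed, News): payoffs 57, 84 → best response News.
Service C against (Licensed, Bundled): payoffs 70, 48 → best response Sports.
Service C against (Sports, Sports): payoffs 97, 96 → best response Sports.
Service C against (Sports, News): payoffs 78, 88 → best response News.
Service C against (Sports, Bundled): payoffs 95, 96 → best response News.
Mutual best responses: (Licensed, News, News); (Licensed, Bundled, Sports); (Sports, Sports, Sports).

(Licensed, News, News); (Licensed, Bundled, Sports); (Sports, Sports, Sports)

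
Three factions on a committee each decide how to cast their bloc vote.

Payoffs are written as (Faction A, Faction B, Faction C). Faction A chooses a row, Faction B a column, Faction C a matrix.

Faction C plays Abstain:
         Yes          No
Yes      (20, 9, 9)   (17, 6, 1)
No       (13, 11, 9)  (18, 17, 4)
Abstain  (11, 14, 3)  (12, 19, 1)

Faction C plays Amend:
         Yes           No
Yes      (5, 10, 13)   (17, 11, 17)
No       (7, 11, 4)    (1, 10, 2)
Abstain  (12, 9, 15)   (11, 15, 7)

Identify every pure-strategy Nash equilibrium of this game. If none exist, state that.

Faction A against (Yes, Abstain): payoffs 20, 13, 11 → best response Yes.
Faction A against (Yes, Amend): payoffs 5, 7, 12 → best response Abstain.
Faction A against (No, Abstain): payoffs 17, 18, 12 → best response No.
Faction A against (No, Amend): payoffs 17, 1, 11 → best response Yes.
Faction B against (Yes, Abstain): payoffs 9, 6 → best response Yes.
Faction B against (Yes, Amend): payoffs 10, 11 → best response No.
Faction B against (No, Abstain): payoffs 11, 17 → best response No.
Faction B against (No, Amend): payoffs 11, 10 → best response Yes.
Faction B against (Abstain, Abstain): payoffs 14, 19 → best response No.
Faction B against (Abstain, Amend): payoffs 9, 15 → best response No.
Faction C against (Yes, Yes): payoffs 9, 13 → best response Amend.
Faction C against (Yes, No): payoffs 1, 17 → best response Amend.
Faction C against (No, Yes): payoffs 9, 4 → best response Abstain.
Faction C against (No, No): payoffs 4, 2 → best response Abstain.
Faction C against (Abstain, Yes): payoffs 3, 15 → best response Amend.
Faction C against (Abstain, No): payoffs 1, 7 → best response Amend.
Mutual best responses: (Yes, No, Amend); (No, No, Abstain).

(Yes, No, Amend) and (No, No, Abstain)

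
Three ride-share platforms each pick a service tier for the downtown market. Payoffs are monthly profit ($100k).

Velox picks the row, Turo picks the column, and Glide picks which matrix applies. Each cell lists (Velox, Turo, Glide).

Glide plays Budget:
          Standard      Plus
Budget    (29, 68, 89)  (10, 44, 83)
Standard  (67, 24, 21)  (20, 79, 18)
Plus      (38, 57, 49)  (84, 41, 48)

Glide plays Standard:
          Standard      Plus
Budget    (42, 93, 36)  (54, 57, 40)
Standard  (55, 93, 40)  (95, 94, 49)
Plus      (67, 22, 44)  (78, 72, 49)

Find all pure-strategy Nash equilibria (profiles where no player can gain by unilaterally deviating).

Check each profile: it is a Nash equilibrium iff no player can strictly gain by switching unilaterally.
(Budget, Standard, Budget): Velox can switch to Standard (29 → 67). Not NE.
(Budget, Standard, Standard): Velox can switch to Standard (42 → 55). Not NE.
(Budget, Plus, Budget): Velox can switch to Standard (10 → 20). Not NE.
(Budget, Plus, Standard): Velox can switch to Standard (54 → 95). Not NE.
(Standard, Standard, Budget): Turo can switch to Plus (24 → 79). Not NE.
(Standard, Standard, Standard): Velox can switch to Plus (55 → 67). Not NE.
(Standard, Plus, Budget): Velox can switch to Plus (20 → 84). Not NE.
(Standard, Plus, Standard): Velox gets 95, best alternative 78; Turo gets 94, best alternative 93; Glide gets 49, best alternative 18. No profitable deviation — NE.
(Plus, Standard, Budget): Velox can switch to Standard (38 → 67). Not NE.
(Plus, Standard, Standard): Turo can switch to Plus (22 → 72). Not NE.
(Plus, Plus, Budget): Turo can switch to Standard (41 → 57). Not NE.
(The remaining 1 profile has a profitable deviation by the same check.)

(Standard, Plus, Standard)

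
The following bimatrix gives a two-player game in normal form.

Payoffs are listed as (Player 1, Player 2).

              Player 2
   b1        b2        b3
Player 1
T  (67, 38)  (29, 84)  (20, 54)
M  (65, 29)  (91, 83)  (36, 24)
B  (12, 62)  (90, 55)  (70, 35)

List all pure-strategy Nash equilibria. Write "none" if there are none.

Mark each player's best response to every combination of opponents' strategies; a profile where every player is best-responding is a pure Nash equilibrium.
Player 1 against b1: payoffs 67, 65, 12 → best response T.
Player 1 against b2: payoffs 29, 91, 90 → best response M.
Player 1 against b3: payoffs 20, 36, 70 → best response B.
Player 2 against T: payoffs 38, 84, 54 → best response b2.
Player 2 against M: payoffs 29, 83, 24 → best response b2.
Player 2 against B: payoffs 62, 55, 35 → best response b1.
Mutual best responses: (M, b2).

(M, b2)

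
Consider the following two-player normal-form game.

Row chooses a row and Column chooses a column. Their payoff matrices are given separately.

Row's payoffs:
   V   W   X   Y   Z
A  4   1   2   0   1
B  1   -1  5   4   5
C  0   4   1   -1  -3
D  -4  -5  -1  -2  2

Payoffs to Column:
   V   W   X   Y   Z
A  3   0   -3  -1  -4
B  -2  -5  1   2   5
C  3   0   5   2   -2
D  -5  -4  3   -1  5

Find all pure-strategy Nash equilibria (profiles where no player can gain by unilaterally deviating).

(A, V) and (B, Z)

Row against V: payoffs 4, 1, 0, -4 → best response A.
Row against W: payoffs 1, -1, 4, -5 → best response C.
Row against X: payoffs 2, 5, 1, -1 → best response B.
Row against Y: payoffs 0, 4, -1, -2 → best response B.
Row against Z: payoffs 1, 5, -3, 2 → best response B.
Column against A: payoffs 3, 0, -3, -1, -4 → best response V.
Column against B: payoffs -2, -5, 1, 2, 5 → best response Z.
Column against C: payoffs 3, 0, 5, 2, -2 → best response X.
Column against D: payoffs -5, -4, 3, -1, 5 → best response Z.
Mutual best responses: (A, V); (B, Z).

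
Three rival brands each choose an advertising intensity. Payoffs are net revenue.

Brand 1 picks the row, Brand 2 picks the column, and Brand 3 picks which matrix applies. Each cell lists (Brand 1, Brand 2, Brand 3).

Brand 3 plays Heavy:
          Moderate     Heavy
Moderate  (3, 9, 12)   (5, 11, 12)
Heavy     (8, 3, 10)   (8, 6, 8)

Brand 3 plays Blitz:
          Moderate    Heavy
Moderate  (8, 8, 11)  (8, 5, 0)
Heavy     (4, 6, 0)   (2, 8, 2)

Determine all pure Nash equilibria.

(Heavy, Heavy, Heavy)

For each player, find the best response to each opponent profile; mutual best responses are the pure NE.
Brand 1 against (Moderate, Heavy): payoffs 3, 8 → best response Heavy.
Brand 1 against (Moderate, Blitz): payoffs 8, 4 → best response Moderate.
Brand 1 against (Heavy, Heavy): payoffs 5, 8 → best response Heavy.
Brand 1 against (Heavy, Blitz): payoffs 8, 2 → best response Moderate.
Brand 2 against (Moderate, Heavy): payoffs 9, 11 → best response Heavy.
Brand 2 against (Moderate, Blitz): payoffs 8, 5 → best response Moderate.
Brand 2 against (Heavy, Heavy): payoffs 3, 6 → best response Heavy.
Brand 2 against (Heavy, Blitz): payoffs 6, 8 → best response Heavy.
Brand 3 against (Moderate, Moderate): payoffs 12, 11 → best response Heavy.
Brand 3 against (Moderate, Heavy): payoffs 12, 0 → best response Heavy.
Brand 3 against (Heavy, Moderate): payoffs 10, 0 → best response Heavy.
Brand 3 against (Heavy, Heavy): payoffs 8, 2 → best response Heavy.
Mutual best responses: (Heavy, Heavy, Heavy).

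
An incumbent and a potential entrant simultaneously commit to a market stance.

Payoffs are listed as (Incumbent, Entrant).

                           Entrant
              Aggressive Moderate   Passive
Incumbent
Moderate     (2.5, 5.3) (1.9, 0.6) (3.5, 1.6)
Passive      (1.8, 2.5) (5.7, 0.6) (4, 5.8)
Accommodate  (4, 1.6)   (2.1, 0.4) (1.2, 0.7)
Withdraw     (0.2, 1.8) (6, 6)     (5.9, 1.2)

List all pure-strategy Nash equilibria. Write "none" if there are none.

For each player, find the best response to each opponent profile; mutual best responses are the pure NE.
Incumbent against Aggressive: payoffs 2.5, 1.8, 4, 0.2 → best response Accommodate.
Incumbent against Moderate: payoffs 1.9, 5.7, 2.1, 6 → best response Withdraw.
Incumbent against Passive: payoffs 3.5, 4, 1.2, 5.9 → best response Withdraw.
Entrant against Moderate: payoffs 5.3, 0.6, 1.6 → best response Aggressive.
Entrant against Passive: payoffs 2.5, 0.6, 5.8 → best response Passive.
Entrant against Accommodate: payoffs 1.6, 0.4, 0.7 → best response Aggressive.
Entrant against Withdraw: payoffs 1.8, 6, 1.2 → best response Moderate.
Mutual best responses: (Accommodate, Aggressive); (Withdraw, Moderate).

(Accommodate, Aggressive); (Withdraw, Moderate)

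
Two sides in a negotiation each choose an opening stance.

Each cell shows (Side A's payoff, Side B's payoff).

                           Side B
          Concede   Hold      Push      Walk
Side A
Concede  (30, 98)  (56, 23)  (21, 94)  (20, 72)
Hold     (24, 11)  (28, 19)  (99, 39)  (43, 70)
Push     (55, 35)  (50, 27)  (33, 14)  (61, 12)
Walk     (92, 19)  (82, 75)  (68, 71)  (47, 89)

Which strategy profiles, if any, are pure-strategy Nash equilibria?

Side A against Concede: payoffs 30, 24, 55, 92 → best response Walk.
Side A against Hold: payoffs 56, 28, 50, 82 → best response Walk.
Side A against Push: payoffs 21, 99, 33, 68 → best response Hold.
Side A against Walk: payoffs 20, 43, 61, 47 → best response Push.
Side B against Concede: payoffs 98, 23, 94, 72 → best response Concede.
Side B against Hold: payoffs 11, 19, 39, 70 → best response Walk.
Side B against Push: payoffs 35, 27, 14, 12 → best response Concede.
Side B against Walk: payoffs 19, 75, 71, 89 → best response Walk.
No profile is a mutual best response for all players.

No pure-strategy Nash equilibrium.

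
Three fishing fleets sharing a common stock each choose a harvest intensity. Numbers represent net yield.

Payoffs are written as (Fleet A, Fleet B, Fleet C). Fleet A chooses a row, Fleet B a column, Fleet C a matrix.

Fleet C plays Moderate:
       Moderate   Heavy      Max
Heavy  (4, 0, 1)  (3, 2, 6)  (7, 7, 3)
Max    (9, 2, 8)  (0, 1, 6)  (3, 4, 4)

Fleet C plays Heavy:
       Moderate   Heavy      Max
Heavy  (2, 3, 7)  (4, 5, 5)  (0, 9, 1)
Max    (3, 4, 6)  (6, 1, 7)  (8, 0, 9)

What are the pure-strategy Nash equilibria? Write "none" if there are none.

Pure NE: (Heavy, Max, Moderate)

(Heavy, Moderate, Moderate): Fleet A can switch to Max (4 → 9). Not NE.
(Heavy, Moderate, Heavy): Fleet A can switch to Max (2 → 3). Not NE.
(Heavy, Heavy, Moderate): Fleet B can switch to Max (2 → 7). Not NE.
(Heavy, Heavy, Heavy): Fleet A can switch to Max (4 → 6). Not NE.
(Heavy, Max, Moderate): Fleet A gets 7, best alternative 3; Fleet B gets 7, best alternative 2; Fleet C gets 3, best alternative 1. No profitable deviation — NE.
(Heavy, Max, Heavy): Fleet A can switch to Max (0 → 8). Not NE.
(Max, Moderate, Moderate): Fleet B can switch to Max (2 → 4). Not NE.
(Max, Moderate, Heavy): Fleet C can switch to Moderate (6 → 8). Not NE.
(Max, Heavy, Moderate): Fleet A can switch to Heavy (0 → 3). Not NE.
(Max, Heavy, Heavy): Fleet B can switch to Moderate (1 → 4). Not NE.
(Max, Max, Moderate): Fleet A can switch to Heavy (3 → 7). Not NE.
(Max, Max, Heavy): Fleet B can switch to Moderate (0 → 4). Not NE.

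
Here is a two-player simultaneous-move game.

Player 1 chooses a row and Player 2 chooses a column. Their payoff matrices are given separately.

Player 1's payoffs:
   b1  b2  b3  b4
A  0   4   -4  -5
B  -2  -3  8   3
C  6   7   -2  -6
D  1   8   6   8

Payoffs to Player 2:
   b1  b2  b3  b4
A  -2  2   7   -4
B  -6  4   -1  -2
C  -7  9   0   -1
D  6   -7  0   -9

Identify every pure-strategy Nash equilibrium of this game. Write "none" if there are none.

There is no pure-strategy Nash equilibrium.

For each player, find the best response to each opponent profile; mutual best responses are the pure NE.
Player 1 against b1: payoffs 0, -2, 6, 1 → best response C.
Player 1 against b2: payoffs 4, -3, 7, 8 → best response D.
Player 1 against b3: payoffs -4, 8, -2, 6 → best response B.
Player 1 against b4: payoffs -5, 3, -6, 8 → best response D.
Player 2 against A: payoffs -2, 2, 7, -4 → best response b3.
Player 2 against B: payoffs -6, 4, -1, -2 → best response b2.
Player 2 against C: payoffs -7, 9, 0, -1 → best response b2.
Player 2 against D: payoffs 6, -7, 0, -9 → best response b1.
No profile is a mutual best response for all players.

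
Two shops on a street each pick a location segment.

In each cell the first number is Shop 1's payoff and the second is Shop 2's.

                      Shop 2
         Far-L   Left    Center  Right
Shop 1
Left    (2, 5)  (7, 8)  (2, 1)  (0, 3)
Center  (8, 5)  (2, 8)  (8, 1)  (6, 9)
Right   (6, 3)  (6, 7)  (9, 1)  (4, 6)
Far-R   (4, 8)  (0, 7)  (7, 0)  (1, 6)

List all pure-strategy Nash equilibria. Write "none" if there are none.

(Left, Left) and (Center, Right)

(Left, Far-L): Shop 1 can switch to Center (2 → 8). Not NE.
(Left, Left): Shop 1 gets 7, best alternative 6; Shop 2 gets 8, best alternative 5. No profitable deviation — NE.
(Left, Center): Shop 1 can switch to Center (2 → 8). Not NE.
(Left, Right): Shop 1 can switch to Center (0 → 6). Not NE.
(Center, Far-L): Shop 2 can switch to Left (5 → 8). Not NE.
(Center, Left): Shop 1 can switch to Left (2 → 7). Not NE.
(Center, Center): Shop 1 can switch to Right (8 → 9). Not NE.
(Center, Right): Shop 1 gets 6, best alternative 4; Shop 2 gets 9, best alternative 8. No profitable deviation — NE.
(The remaining 8 profiles each have a profitable deviation by the same check.)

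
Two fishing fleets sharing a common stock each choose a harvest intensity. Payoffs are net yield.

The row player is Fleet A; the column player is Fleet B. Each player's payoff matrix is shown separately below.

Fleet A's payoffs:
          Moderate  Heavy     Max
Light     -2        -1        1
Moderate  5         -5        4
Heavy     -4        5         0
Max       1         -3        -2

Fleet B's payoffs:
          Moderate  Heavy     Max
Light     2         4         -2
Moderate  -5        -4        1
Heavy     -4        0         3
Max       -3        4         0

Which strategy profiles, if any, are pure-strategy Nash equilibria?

(Moderate, Max)

Fleet A against Moderate: payoffs -2, 5, -4, 1 → best response Moderate.
Fleet A against Heavy: payoffs -1, -5, 5, -3 → best response Heavy.
Fleet A against Max: payoffs 1, 4, 0, -2 → best response Moderate.
Fleet B against Light: payoffs 2, 4, -2 → best response Heavy.
Fleet B against Moderate: payoffs -5, -4, 1 → best response Max.
Fleet B against Heavy: payoffs -4, 0, 3 → best response Max.
Fleet B against Max: payoffs -3, 4, 0 → best response Heavy.
Mutual best responses: (Moderate, Max).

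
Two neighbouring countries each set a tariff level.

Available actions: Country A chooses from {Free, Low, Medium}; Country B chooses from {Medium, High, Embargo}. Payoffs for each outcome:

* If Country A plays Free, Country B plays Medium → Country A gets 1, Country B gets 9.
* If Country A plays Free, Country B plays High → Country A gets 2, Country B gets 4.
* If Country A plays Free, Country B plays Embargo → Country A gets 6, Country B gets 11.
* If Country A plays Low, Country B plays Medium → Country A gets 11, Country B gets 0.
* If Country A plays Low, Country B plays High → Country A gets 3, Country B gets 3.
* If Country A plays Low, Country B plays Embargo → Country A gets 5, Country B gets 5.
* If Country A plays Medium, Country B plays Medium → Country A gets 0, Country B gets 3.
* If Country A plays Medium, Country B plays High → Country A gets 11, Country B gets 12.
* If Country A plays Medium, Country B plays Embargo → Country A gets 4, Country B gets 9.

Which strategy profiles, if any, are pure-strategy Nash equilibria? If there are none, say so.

Pure-strategy Nash equilibria: (Free, Embargo) and (Medium, High)

(Free, Medium): Country A can switch to Low (1 → 11). Not NE.
(Free, High): Country A can switch to Low (2 → 3). Not NE.
(Free, Embargo): Country A gets 6, best alternative 5; Country B gets 11, best alternative 9. No profitable deviation — NE.
(Low, Medium): Country B can switch to High (0 → 3). Not NE.
(Low, High): Country A can switch to Medium (3 → 11). Not NE.
(Low, Embargo): Country A can switch to Free (5 → 6). Not NE.
(Medium, Medium): Country A can switch to Free (0 → 1). Not NE.
(Medium, High): Country A gets 11, best alternative 3; Country B gets 12, best alternative 9. No profitable deviation — NE.
(The remaining 1 profile has a profitable deviation by the same check.)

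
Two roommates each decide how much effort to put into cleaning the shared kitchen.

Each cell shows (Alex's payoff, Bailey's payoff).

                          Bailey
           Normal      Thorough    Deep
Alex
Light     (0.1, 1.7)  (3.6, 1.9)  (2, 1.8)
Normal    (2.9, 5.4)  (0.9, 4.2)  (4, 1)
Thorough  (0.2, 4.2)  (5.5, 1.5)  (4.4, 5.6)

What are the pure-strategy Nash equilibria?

Mark each player's best response to every combination of opponents' strategies; a profile where every player is best-responding is a pure Nash equilibrium.
Alex against Normal: payoffs 0.1, 2.9, 0.2 → best response Normal.
Alex against Thorough: payoffs 3.6, 0.9, 5.5 → best response Thorough.
Alex against Deep: payoffs 2, 4, 4.4 → best response Thorough.
Bailey against Light: payoffs 1.7, 1.9, 1.8 → best response Thorough.
Bailey against Normal: payoffs 5.4, 4.2, 1 → best response Normal.
Bailey against Thorough: payoffs 4.2, 1.5, 5.6 → best response Deep.
Mutual best responses: (Normal, Normal); (Thorough, Deep).

(Normal, Normal) and (Thorough, Deep)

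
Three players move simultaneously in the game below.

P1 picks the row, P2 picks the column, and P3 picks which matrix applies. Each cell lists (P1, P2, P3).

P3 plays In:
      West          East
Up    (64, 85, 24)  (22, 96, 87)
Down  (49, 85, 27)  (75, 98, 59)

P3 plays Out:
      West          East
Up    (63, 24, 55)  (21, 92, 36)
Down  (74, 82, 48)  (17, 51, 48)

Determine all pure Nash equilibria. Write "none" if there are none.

(Down, West, Out) and (Down, East, In)

P1 against (West, In): payoffs 64, 49 → best response Up.
P1 against (West, Out): payoffs 63, 74 → best response Down.
P1 against (East, In): payoffs 22, 75 → best response Down.
P1 against (East, Out): payoffs 21, 17 → best response Up.
P2 against (Up, In): payoffs 85, 96 → best response East.
P2 against (Up, Out): payoffs 24, 92 → best response East.
P2 against (Down, In): payoffs 85, 98 → best response East.
P2 against (Down, Out): payoffs 82, 51 → best response West.
P3 against (Up, West): payoffs 24, 55 → best response Out.
P3 against (Up, East): payoffs 87, 36 → best response In.
P3 against (Down, West): payoffs 27, 48 → best response Out.
P3 against (Down, East): payoffs 59, 48 → best response In.
Mutual best responses: (Down, West, Out); (Down, East, In).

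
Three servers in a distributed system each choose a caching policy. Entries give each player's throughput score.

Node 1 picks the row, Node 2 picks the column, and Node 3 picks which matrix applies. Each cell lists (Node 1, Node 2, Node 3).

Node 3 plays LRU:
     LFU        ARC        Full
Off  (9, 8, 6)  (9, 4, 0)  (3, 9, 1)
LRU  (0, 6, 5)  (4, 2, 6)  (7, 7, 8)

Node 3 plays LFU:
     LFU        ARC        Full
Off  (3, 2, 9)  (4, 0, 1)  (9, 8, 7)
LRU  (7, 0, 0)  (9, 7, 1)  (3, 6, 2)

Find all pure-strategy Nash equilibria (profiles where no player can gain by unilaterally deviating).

For each player, find the best response to each opponent profile; mutual best responses are the pure NE.
Node 1 against (LFU, LRU): payoffs 9, 0 → best response Off.
Node 1 against (LFU, LFU): payoffs 3, 7 → best response LRU.
Node 1 against (ARC, LRU): payoffs 9, 4 → best response Off.
Node 1 against (ARC, LFU): payoffs 4, 9 → best response LRU.
Node 1 against (Full, LRU): payoffs 3, 7 → best response LRU.
Node 1 against (Full, LFU): payoffs 9, 3 → best response Off.
Node 2 against (Off, LRU): payoffs 8, 4, 9 → best response Full.
Node 2 against (Off, LFU): payoffs 2, 0, 8 → best response Full.
Node 2 against (LRU, LRU): payoffs 6, 2, 7 → best response Full.
Node 2 against (LRU, LFU): payoffs 0, 7, 6 → best response ARC.
Node 3 against (Off, LFU): payoffs 6, 9 → best response LFU.
Node 3 against (Off, ARC): payoffs 0, 1 → best response LFU.
Node 3 against (Off, Full): payoffs 1, 7 → best response LFU.
Node 3 against (LRU, LFU): payoffs 5, 0 → best response LRU.
Node 3 against (LRU, ARC): payoffs 6, 1 → best response LRU.
Node 3 against (LRU, Full): payoffs 8, 2 → best response LRU.
Mutual best responses: (Off, Full, LFU); (LRU, Full, LRU).

(Off, Full, LFU); (LRU, Full, LRU)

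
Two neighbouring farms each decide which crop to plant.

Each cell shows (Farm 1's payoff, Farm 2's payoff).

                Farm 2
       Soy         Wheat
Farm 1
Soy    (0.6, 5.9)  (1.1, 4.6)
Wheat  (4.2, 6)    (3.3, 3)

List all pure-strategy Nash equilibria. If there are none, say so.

(Wheat, Soy)

Farm 1 against Soy: payoffs 0.6, 4.2 → best response Wheat.
Farm 1 against Wheat: payoffs 1.1, 3.3 → best response Wheat.
Farm 2 against Soy: payoffs 5.9, 4.6 → best response Soy.
Farm 2 against Wheat: payoffs 6, 3 → best response Soy.
Mutual best responses: (Wheat, Soy).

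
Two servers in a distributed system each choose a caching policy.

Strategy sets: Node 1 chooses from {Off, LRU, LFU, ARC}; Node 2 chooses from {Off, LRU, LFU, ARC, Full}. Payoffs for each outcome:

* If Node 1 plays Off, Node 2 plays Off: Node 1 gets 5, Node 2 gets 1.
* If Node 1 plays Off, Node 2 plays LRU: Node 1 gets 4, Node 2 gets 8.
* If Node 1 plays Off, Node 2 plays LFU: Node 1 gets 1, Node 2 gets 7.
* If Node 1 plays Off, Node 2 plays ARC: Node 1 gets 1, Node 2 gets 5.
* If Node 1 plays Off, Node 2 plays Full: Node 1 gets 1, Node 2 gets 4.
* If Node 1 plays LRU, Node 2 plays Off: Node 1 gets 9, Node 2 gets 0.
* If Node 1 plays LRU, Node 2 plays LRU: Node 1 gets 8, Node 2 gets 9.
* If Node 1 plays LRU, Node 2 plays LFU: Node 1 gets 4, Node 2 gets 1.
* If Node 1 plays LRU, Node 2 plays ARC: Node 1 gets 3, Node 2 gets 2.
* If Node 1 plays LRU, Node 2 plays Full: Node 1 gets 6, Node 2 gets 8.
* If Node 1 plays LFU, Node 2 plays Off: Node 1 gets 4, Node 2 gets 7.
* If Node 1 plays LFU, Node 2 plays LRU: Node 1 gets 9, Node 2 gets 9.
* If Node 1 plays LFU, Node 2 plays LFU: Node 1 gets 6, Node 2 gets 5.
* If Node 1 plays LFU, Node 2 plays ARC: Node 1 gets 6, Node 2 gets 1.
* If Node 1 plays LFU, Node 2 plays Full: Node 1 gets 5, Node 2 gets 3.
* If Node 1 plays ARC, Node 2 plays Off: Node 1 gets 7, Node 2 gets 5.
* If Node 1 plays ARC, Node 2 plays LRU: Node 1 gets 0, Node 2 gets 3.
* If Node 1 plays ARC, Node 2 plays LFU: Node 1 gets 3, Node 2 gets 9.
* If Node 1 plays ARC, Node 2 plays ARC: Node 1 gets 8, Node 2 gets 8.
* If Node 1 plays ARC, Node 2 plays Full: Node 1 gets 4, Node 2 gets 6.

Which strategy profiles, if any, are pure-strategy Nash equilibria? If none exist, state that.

Pure NE: (LFU, LRU)

Check each profile: it is a Nash equilibrium iff no player can strictly gain by switching unilaterally.
(Off, Off): Node 1 can switch to LRU (5 → 9). Not NE.
(Off, LRU): Node 1 can switch to LRU (4 → 8). Not NE.
(Off, LFU): Node 1 can switch to LRU (1 → 4). Not NE.
(Off, ARC): Node 1 can switch to LRU (1 → 3). Not NE.
(Off, Full): Node 1 can switch to LRU (1 → 6). Not NE.
(LRU, Off): Node 2 can switch to LRU (0 → 9). Not NE.
(LRU, LRU): Node 1 can switch to LFU (8 → 9). Not NE.
(LRU, LFU): Node 1 can switch to LFU (4 → 6). Not NE.
(LRU, ARC): Node 1 can switch to LFU (3 → 6). Not NE.
(LRU, Full): Node 2 can switch to LRU (8 → 9). Not NE.
(LFU, LRU): Node 1 gets 9, best alternative 8; Node 2 gets 9, best alternative 7. No profitable deviation — NE.
(The remaining 9 profiles each have a profitable deviation by the same check.)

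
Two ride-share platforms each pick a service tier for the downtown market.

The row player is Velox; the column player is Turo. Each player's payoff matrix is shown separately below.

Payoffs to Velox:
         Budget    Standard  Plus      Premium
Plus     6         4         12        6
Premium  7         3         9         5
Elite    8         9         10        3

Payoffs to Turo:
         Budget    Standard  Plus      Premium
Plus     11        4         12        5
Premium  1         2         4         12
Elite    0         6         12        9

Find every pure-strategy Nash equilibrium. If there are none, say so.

(Plus, Budget): Velox can switch to Premium (6 → 7). Not NE.
(Plus, Standard): Velox can switch to Elite (4 → 9). Not NE.
(Plus, Plus): Velox gets 12, best alternative 10; Turo gets 12, best alternative 11. No profitable deviation — NE.
(Plus, Premium): Turo can switch to Budget (5 → 11). Not NE.
(Premium, Budget): Velox can switch to Elite (7 → 8). Not NE.
(Premium, Standard): Velox can switch to Plus (3 → 4). Not NE.
(Premium, Plus): Velox can switch to Plus (9 → 12). Not NE.
(Premium, Premium): Velox can switch to Plus (5 → 6). Not NE.
(Elite, Budget): Turo can switch to Standard (0 → 6). Not NE.
(Elite, Standard): Turo can switch to Plus (6 → 12). Not NE.
(Elite, Plus): Velox can switch to Plus (10 → 12). Not NE.
(The remaining 1 profile has a profitable deviation by the same check.)

The unique pure-strategy Nash equilibrium is (Plus, Plus).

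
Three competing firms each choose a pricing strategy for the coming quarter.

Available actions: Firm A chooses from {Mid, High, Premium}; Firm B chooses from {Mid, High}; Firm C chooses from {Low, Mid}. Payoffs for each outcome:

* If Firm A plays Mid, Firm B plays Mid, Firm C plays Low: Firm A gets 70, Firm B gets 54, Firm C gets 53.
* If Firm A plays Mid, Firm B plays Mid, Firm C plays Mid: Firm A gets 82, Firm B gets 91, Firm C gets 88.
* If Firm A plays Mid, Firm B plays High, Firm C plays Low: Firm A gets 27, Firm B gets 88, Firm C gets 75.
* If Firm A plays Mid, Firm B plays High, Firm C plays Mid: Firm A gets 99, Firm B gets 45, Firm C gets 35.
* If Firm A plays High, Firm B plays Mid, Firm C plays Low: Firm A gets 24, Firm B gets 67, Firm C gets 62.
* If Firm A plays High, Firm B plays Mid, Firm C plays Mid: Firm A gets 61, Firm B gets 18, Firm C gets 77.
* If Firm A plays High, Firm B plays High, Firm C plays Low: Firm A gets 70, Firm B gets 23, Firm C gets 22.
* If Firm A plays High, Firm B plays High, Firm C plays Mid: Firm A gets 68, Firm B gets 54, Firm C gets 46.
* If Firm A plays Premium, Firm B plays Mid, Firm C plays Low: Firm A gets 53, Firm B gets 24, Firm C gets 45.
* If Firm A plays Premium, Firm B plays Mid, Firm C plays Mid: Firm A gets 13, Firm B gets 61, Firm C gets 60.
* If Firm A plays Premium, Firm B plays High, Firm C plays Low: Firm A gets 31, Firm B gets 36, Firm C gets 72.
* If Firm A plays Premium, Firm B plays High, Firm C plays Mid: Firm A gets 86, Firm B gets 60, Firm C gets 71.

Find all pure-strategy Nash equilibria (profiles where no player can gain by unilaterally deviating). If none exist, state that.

(Mid, Mid, Low): Firm B can switch to High (54 → 88). Not NE.
(Mid, Mid, Mid): Firm A gets 82, best alternative 61; Firm B gets 91, best alternative 45; Firm C gets 88, best alternative 53. No profitable deviation — NE.
(Mid, High, Low): Firm A can switch to High (27 → 70). Not NE.
(Mid, High, Mid): Firm B can switch to Mid (45 → 91). Not NE.
(High, Mid, Low): Firm A can switch to Mid (24 → 70). Not NE.
(High, Mid, Mid): Firm A can switch to Mid (61 → 82). Not NE.
(High, High, Low): Firm B can switch to Mid (23 → 67). Not NE.
(High, High, Mid): Firm A can switch to Mid (68 → 99). Not NE.
(Premium, Mid, Low): Firm A can switch to Mid (53 → 70). Not NE.
(Premium, Mid, Mid): Firm A can switch to Mid (13 → 82). Not NE.
(Premium, High, Low): Firm A can switch to High (31 → 70). Not NE.
(The remaining 1 profile has a profitable deviation by the same check.)

The unique pure-strategy Nash equilibrium is (Mid, Mid, Mid).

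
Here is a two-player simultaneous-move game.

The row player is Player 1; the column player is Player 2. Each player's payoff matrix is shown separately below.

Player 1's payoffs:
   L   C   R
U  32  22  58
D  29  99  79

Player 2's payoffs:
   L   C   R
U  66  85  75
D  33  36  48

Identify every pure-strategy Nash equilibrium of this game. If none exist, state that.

Check each profile: it is a Nash equilibrium iff no player can strictly gain by switching unilaterally.
(U, L): Player 2 can switch to C (66 → 85). Not NE.
(U, C): Player 1 can switch to D (22 → 99). Not NE.
(U, R): Player 1 can switch to D (58 → 79). Not NE.
(D, L): Player 1 can switch to U (29 → 32). Not NE.
(D, C): Player 2 can switch to R (36 → 48). Not NE.
(D, R): Player 1 gets 79, best alternative 58; Player 2 gets 48, best alternative 36. No profitable deviation — NE.

The unique pure-strategy Nash equilibrium is (D, R).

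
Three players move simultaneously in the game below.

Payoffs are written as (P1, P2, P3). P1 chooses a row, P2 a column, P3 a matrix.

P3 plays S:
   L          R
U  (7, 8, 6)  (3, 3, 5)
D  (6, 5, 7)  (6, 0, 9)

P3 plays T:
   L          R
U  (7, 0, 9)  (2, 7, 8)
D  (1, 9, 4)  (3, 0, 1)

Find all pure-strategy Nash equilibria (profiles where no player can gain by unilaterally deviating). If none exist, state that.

P1 against (L, S): payoffs 7, 6 → best response U.
P1 against (L, T): payoffs 7, 1 → best response U.
P1 against (R, S): payoffs 3, 6 → best response D.
P1 against (R, T): payoffs 2, 3 → best response D.
P2 against (U, S): payoffs 8, 3 → best response L.
P2 against (U, T): payoffs 0, 7 → best response R.
P2 against (D, S): payoffs 5, 0 → best response L.
P2 against (D, T): payoffs 9, 0 → best response L.
P3 against (U, L): payoffs 6, 9 → best response T.
P3 against (U, R): payoffs 5, 8 → best response T.
P3 against (D, L): payoffs 7, 4 → best response S.
P3 against (D, R): payoffs 9, 1 → best response S.
No profile is a mutual best response for all players.

There is no pure-strategy Nash equilibrium.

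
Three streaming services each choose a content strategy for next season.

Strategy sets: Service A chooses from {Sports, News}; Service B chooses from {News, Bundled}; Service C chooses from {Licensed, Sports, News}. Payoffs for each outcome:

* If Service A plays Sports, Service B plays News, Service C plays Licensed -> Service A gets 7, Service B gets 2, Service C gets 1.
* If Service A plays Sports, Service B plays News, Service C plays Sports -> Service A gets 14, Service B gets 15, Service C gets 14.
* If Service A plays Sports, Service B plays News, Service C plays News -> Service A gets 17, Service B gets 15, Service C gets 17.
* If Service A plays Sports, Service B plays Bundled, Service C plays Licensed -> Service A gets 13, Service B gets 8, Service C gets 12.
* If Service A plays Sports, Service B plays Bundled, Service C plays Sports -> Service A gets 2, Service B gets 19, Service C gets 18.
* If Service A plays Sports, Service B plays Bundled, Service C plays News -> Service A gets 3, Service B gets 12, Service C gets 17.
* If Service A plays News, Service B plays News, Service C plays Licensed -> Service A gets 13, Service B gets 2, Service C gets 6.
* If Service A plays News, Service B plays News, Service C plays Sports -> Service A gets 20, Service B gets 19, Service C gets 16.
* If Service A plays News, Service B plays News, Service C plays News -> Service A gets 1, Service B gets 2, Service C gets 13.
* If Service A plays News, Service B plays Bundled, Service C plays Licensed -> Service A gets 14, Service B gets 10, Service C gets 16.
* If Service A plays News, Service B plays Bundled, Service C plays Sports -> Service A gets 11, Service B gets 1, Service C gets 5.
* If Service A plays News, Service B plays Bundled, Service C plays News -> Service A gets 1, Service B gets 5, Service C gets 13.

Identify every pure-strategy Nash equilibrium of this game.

Pure-strategy Nash equilibria: (Sports, News, News) and (News, News, Sports) and (News, Bundled, Licensed)

Service A against (News, Licensed): payoffs 7, 13 → best response News.
Service A against (News, Sports): payoffs 14, 20 → best response News.
Service A against (News, News): payoffs 17, 1 → best response Sports.
Service A against (Bundled, Licensed): payoffs 13, 14 → best response News.
Service A against (Bundled, Sports): payoffs 2, 11 → best response News.
Service A against (Bundled, News): payoffs 3, 1 → best response Sports.
Service B against (Sports, Licensed): payoffs 2, 8 → best response Bundled.
Service B against (Sports, Sports): payoffs 15, 19 → best response Bundled.
Service B against (Sports, News): payoffs 15, 12 → best response News.
Service B against (News, Licensed): payoffs 2, 10 → best response Bundled.
Service B against (News, Sports): payoffs 19, 1 → best response News.
Service B against (News, News): payoffs 2, 5 → best response Bundled.
Service C against (Sports, News): payoffs 1, 14, 17 → best response News.
Service C against (Sports, Bundled): payoffs 12, 18, 17 → best response Sports.
Service C against (News, News): payoffs 6, 16, 13 → best response Sports.
Service C against (News, Bundled): payoffs 16, 5, 13 → best response Licensed.
Mutual best responses: (Sports, News, News); (News, News, Sports); (News, Bundled, Licensed).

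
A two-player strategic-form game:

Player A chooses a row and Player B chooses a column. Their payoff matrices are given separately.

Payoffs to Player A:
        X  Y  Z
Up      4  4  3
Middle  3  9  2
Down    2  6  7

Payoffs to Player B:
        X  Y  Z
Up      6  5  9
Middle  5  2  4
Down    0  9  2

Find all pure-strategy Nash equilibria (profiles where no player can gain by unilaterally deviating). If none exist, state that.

Player A against X: payoffs 4, 3, 2 → best response Up.
Player A against Y: payoffs 4, 9, 6 → best response Middle.
Player A against Z: payoffs 3, 2, 7 → best response Down.
Player B against Up: payoffs 6, 5, 9 → best response Z.
Player B against Middle: payoffs 5, 2, 4 → best response X.
Player B against Down: payoffs 0, 9, 2 → best response Y.
No profile is a mutual best response for all players.

No pure-strategy Nash equilibrium.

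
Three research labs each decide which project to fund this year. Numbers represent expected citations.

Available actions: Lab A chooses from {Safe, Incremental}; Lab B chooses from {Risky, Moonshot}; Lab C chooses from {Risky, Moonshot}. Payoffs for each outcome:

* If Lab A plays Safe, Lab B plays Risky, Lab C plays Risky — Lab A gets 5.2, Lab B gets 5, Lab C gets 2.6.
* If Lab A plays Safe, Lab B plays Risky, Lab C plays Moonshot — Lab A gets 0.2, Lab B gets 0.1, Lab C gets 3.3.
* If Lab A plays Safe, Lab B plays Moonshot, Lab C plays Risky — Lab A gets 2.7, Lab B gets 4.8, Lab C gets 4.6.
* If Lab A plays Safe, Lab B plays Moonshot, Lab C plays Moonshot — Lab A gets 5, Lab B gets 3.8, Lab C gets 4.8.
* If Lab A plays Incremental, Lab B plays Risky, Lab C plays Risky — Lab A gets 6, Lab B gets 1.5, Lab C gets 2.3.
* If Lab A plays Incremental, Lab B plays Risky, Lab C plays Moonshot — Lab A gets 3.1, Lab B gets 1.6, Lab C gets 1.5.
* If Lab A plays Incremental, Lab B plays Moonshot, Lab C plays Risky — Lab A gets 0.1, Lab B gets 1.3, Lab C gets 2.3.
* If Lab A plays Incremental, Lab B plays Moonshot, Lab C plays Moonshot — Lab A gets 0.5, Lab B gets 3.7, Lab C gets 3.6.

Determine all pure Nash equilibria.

Lab A against (Risky, Risky): payoffs 5.2, 6 → best response Incremental.
Lab A against (Risky, Moonshot): payoffs 0.2, 3.1 → best response Incremental.
Lab A against (Moonshot, Risky): payoffs 2.7, 0.1 → best response Safe.
Lab A against (Moonshot, Moonshot): payoffs 5, 0.5 → best response Safe.
Lab B against (Safe, Risky): payoffs 5, 4.8 → best response Risky.
Lab B against (Safe, Moonshot): payoffs 0.1, 3.8 → best response Moonshot.
Lab B against (Incremental, Risky): payoffs 1.5, 1.3 → best response Risky.
Lab B against (Incremental, Moonshot): payoffs 1.6, 3.7 → best response Moonshot.
Lab C against (Safe, Risky): payoffs 2.6, 3.3 → best response Moonshot.
Lab C against (Safe, Moonshot): payoffs 4.6, 4.8 → best response Moonshot.
Lab C against (Incremental, Risky): payoffs 2.3, 1.5 → best response Risky.
Lab C against (Incremental, Moonshot): payoffs 2.3, 3.6 → best response Moonshot.
Mutual best responses: (Safe, Moonshot, Moonshot); (Incremental, Risky, Risky).

Pure-strategy Nash equilibria: (Safe, Moonshot, Moonshot); (Incremental, Risky, Risky)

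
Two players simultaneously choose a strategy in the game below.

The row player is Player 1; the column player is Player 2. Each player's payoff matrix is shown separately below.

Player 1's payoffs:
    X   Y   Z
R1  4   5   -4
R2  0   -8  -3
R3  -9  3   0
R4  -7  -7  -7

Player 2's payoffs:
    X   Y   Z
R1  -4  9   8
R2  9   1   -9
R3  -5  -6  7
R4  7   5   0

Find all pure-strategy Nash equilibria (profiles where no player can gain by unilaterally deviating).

(R1, X): Player 2 can switch to Y (-4 → 9). Not NE.
(R1, Y): Player 1 gets 5, best alternative 3; Player 2 gets 9, best alternative 8. No profitable deviation — NE.
(R1, Z): Player 1 can switch to R2 (-4 → -3). Not NE.
(R2, X): Player 1 can switch to R1 (0 → 4). Not NE.
(R2, Y): Player 1 can switch to R1 (-8 → 5). Not NE.
(R2, Z): Player 1 can switch to R3 (-3 → 0). Not NE.
(R3, X): Player 1 can switch to R1 (-9 → 4). Not NE.
(R3, Z): Player 1 gets 0, best alternative -3; Player 2 gets 7, best alternative -5. No profitable deviation — NE.
(The remaining 4 profiles each have a profitable deviation by the same check.)

The pure Nash equilibria are (R1, Y); (R3, Z).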